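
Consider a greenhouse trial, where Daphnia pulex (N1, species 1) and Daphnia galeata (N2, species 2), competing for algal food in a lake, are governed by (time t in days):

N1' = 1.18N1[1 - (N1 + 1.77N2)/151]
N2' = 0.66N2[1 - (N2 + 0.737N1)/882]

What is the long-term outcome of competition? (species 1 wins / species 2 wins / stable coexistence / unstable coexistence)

Compare the nullcline intercepts: K1/α12 = 151/1.77 = 85.3 < K2 = 882; K2/α21 = 882/0.737 = 1200 > K1 = 151.
Since the inequalities point opposite ways, species 2 can invade but species 1 cannot.

species 2 excludes species 1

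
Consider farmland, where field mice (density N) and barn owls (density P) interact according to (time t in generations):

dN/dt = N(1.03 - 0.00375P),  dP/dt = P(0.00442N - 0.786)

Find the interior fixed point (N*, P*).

N* ≈ 178, P* ≈ 275

Set dP/dt = 0 with P > 0: 0.00442N - 0.786 = 0, so N* = 0.786/0.00442 = 178.
Set dN/dt = 0 with N > 0: 1.03 - 0.00375P = 0, so P* = 1.03/0.00375 = 275.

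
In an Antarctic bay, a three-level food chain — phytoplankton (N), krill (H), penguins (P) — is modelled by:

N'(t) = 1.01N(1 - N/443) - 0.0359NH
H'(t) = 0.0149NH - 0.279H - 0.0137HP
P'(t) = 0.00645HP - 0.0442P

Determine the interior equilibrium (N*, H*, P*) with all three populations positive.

N* ≈ 335, H* ≈ 6.85, P* ≈ 344

From dP/dt = 0: 0.00645H* = 0.0442, so H* = 6.85.
From dN/dt = 0: 1.01(1 - N*/443) = 0.0359·6.85, giving N* = 443·(1 - 0.244) = 335.
From dH/dt = 0: 0.0149·335 - 0.279 = 0.0137P*, so P* = 4.71/0.0137 = 344.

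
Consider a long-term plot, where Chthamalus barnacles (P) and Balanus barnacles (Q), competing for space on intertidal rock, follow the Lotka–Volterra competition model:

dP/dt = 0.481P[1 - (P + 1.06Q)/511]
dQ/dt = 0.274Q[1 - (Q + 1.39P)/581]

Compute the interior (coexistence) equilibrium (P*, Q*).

Setting both brackets to zero gives the nullclines P + 1.06Q = 511 and 1.39P + Q = 581.
Substituting Q = 581 - 1.39P into the first: P(1 - 1.06·1.39) = 511 - 1.06·581.
So P* = -105/-0.473 = 222, and then Q* = 581 - 1.39·222 = 273.

P* ≈ 222, Q* ≈ 273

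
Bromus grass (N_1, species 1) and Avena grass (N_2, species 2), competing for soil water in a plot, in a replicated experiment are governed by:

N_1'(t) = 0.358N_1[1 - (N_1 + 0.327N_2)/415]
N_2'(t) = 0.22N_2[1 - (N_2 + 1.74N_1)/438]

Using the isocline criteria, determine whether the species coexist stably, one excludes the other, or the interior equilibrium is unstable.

Compare the nullcline intercepts: K1/α12 = 415/0.327 = 1270 > K2 = 438; K2/α21 = 438/1.74 = 252 < K1 = 415.
Since the inequalities point opposite ways, species 1 can invade but species 2 cannot.

species 1 excludes species 2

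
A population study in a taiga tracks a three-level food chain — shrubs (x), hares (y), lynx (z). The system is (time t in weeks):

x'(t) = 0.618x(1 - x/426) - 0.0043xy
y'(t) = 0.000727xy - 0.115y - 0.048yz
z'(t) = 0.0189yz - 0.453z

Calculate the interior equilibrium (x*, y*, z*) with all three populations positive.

From dz/dt = 0: 0.0189y* = 0.453, so y* = 24.
From dx/dt = 0: 0.618(1 - x*/426) = 0.0043·24, giving x* = 426·(1 - 0.167) = 355.
From dy/dt = 0: 0.000727·355 - 0.115 = 0.048z*, so z* = 0.143/0.048 = 2.98.

x* ≈ 355, y* ≈ 24, z* ≈ 2.98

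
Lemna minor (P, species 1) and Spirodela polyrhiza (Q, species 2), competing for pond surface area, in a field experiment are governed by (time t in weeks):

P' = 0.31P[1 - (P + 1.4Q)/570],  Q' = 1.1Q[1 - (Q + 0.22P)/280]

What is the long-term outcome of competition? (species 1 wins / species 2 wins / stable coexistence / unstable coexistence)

Compare the nullcline intercepts: K1/α12 = 570/1.4 = 407 > K2 = 280; K2/α21 = 280/0.22 = 1270 > K1 = 570.
Since both inequalities hold, each species can invade when rare, so the interior equilibrium is stable.

stable coexistence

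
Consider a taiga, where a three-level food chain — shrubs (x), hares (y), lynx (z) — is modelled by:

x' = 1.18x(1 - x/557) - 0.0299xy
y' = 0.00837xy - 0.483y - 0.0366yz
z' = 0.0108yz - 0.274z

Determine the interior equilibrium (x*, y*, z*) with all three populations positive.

From dz/dt = 0: 0.0108y* = 0.274, so y* = 25.4.
From dx/dt = 0: 1.18(1 - x*/557) = 0.0299·25.4, giving x* = 557·(1 - 0.643) = 199.
From dy/dt = 0: 0.00837·199 - 0.483 = 0.0366z*, so z* = 1.18/0.0366 = 32.3.

x* ≈ 199, y* ≈ 25.4, z* ≈ 32.3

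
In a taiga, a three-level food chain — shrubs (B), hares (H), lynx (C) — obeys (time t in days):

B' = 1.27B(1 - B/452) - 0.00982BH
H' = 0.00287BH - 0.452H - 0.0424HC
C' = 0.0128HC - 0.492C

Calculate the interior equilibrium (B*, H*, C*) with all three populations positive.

From dC/dt = 0: 0.0128H* = 0.492, so H* = 38.4.
From dB/dt = 0: 1.27(1 - B*/452) = 0.00982·38.4, giving B* = 452·(1 - 0.297) = 318.
From dH/dt = 0: 0.00287·318 - 0.452 = 0.0424C*, so C* = 0.46/0.0424 = 10.8.

B* ≈ 318, H* ≈ 38.4, C* ≈ 10.8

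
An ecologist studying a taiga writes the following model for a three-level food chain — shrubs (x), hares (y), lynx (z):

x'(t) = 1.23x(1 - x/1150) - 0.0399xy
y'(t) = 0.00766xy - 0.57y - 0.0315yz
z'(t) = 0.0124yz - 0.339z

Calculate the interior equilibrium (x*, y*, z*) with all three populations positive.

x* ≈ 130, y* ≈ 27.3, z* ≈ 13.5

From dz/dt = 0: 0.0124y* = 0.339, so y* = 27.3.
From dx/dt = 0: 1.23(1 - x*/1150) = 0.0399·27.3, giving x* = 1150·(1 - 0.887) = 130.
From dy/dt = 0: 0.00766·130 - 0.57 = 0.0315z*, so z* = 0.427/0.0315 = 13.5.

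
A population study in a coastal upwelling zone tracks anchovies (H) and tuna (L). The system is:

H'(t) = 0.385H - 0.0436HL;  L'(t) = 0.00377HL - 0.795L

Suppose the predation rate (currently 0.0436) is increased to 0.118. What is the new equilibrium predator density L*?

L* ≈ 3.26

At the interior fixed point, setting dH/dt = 0 with H > 0 fixes L* = (prey growth rate)/(HL coefficient) — independent of the other coefficients.
With the change, L* = 0.385/0.118 = 3.26; it falls from 8.83.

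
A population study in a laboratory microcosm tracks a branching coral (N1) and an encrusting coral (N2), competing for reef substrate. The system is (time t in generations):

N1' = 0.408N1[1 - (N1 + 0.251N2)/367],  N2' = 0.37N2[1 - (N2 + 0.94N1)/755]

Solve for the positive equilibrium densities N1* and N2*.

N1* ≈ 232, N2* ≈ 537

Setting both brackets to zero gives the nullclines N1 + 0.251N2 = 367 and 0.94N1 + N2 = 755.
Substituting N2 = 755 - 0.94N1 into the first: N1(1 - 0.251·0.94) = 367 - 0.251·755.
So N1* = 177/0.764 = 232, and then N2* = 755 - 0.94·232 = 537.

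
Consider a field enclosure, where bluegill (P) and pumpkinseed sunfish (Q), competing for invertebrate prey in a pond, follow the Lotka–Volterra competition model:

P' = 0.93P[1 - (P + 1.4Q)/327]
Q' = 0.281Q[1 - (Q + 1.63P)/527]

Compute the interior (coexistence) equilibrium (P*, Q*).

P* ≈ 320, Q* ≈ 4.69

Setting both brackets to zero gives the nullclines P + 1.4Q = 327 and 1.63P + Q = 527.
Substituting Q = 527 - 1.63P into the first: P(1 - 1.4·1.63) = 327 - 1.4·527.
So P* = -411/-1.28 = 320, and then Q* = 527 - 1.63·320 = 4.69.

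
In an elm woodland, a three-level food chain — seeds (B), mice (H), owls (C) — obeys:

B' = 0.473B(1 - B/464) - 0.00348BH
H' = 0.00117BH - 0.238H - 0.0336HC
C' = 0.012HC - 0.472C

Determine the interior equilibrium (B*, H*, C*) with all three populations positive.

From dC/dt = 0: 0.012H* = 0.472, so H* = 39.3.
From dB/dt = 0: 0.473(1 - B*/464) = 0.00348·39.3, giving B* = 464·(1 - 0.289) = 330.
From dH/dt = 0: 0.00117·330 - 0.238 = 0.0336C*, so C* = 0.148/0.0336 = 4.4.

B* ≈ 330, H* ≈ 39.3, C* ≈ 4.4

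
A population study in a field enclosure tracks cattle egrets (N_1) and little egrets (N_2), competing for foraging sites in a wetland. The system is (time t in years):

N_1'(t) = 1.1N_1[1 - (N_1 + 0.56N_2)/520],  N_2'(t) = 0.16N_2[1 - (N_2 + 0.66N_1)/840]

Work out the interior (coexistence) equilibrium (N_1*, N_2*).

N_1* ≈ 78.7, N_2* ≈ 788

Setting both brackets to zero gives the nullclines N_1 + 0.56N_2 = 520 and 0.66N_1 + N_2 = 840.
Substituting N_2 = 840 - 0.66N_1 into the first: N_1(1 - 0.56·0.66) = 520 - 0.56·840.
So N_1* = 49.6/0.63 = 78.7, and then N_2* = 840 - 0.66·78.7 = 788.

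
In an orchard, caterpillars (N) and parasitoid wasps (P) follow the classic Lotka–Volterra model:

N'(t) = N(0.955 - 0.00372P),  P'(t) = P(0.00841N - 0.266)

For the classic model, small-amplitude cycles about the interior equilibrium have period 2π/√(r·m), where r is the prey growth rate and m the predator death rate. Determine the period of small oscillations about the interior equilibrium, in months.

T ≈ 12.5 months

Here r = 0.955 and m = 0.266, so r·m = 0.254.
ω = √0.254 = 0.504 per month, hence T = 2π/ω ≈ 12.5 months.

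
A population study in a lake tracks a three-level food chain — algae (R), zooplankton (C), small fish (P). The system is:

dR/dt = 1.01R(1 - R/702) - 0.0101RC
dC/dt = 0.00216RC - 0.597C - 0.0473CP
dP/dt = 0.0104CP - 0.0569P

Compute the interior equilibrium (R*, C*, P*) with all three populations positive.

R* ≈ 664, C* ≈ 5.47, P* ≈ 17.7

From dP/dt = 0: 0.0104C* = 0.0569, so C* = 5.47.
From dR/dt = 0: 1.01(1 - R*/702) = 0.0101·5.47, giving R* = 702·(1 - 0.0547) = 664.
From dC/dt = 0: 0.00216·664 - 0.597 = 0.0473P*, so P* = 0.836/0.0473 = 17.7.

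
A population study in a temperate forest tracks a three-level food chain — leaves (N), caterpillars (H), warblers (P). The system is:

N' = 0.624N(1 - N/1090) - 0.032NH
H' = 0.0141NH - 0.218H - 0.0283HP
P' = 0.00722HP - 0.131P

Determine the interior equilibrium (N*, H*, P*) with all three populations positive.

From dP/dt = 0: 0.00722H* = 0.131, so H* = 18.1.
From dN/dt = 0: 0.624(1 - N*/1090) = 0.032·18.1, giving N* = 1090·(1 - 0.93) = 75.8.
From dH/dt = 0: 0.0141·75.8 - 0.218 = 0.0283P*, so P* = 0.851/0.0283 = 30.1.

N* ≈ 75.8, H* ≈ 18.1, P* ≈ 30.1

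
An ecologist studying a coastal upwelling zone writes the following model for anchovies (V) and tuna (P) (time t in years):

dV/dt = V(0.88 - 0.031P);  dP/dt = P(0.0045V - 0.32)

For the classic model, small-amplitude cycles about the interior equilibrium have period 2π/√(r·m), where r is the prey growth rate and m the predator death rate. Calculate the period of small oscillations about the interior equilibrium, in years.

Here r = 0.88 and m = 0.32, so r·m = 0.282.
ω = √0.282 = 0.531 per year, hence T = 2π/ω ≈ 11.8 years.

T ≈ 11.8 years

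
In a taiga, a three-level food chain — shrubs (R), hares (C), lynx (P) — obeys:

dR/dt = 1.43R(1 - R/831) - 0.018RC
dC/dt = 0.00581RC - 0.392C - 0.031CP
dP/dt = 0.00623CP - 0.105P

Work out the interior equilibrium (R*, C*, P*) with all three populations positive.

From dP/dt = 0: 0.00623C* = 0.105, so C* = 16.9.
From dR/dt = 0: 1.43(1 - R*/831) = 0.018·16.9, giving R* = 831·(1 - 0.212) = 655.
From dC/dt = 0: 0.00581·655 - 0.392 = 0.031P*, so P* = 3.41/0.031 = 110.

R* ≈ 655, C* ≈ 16.9, P* ≈ 110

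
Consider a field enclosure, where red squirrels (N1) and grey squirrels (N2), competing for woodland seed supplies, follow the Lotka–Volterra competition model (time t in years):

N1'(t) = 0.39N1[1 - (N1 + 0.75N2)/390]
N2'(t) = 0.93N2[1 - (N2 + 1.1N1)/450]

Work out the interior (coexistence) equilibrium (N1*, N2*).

Setting both brackets to zero gives the nullclines N1 + 0.75N2 = 390 and 1.1N1 + N2 = 450.
Substituting N2 = 450 - 1.1N1 into the first: N1(1 - 0.75·1.1) = 390 - 0.75·450.
So N1* = 52.5/0.175 = 300, and then N2* = 450 - 1.1·300 = 120.

N1* ≈ 300, N2* ≈ 120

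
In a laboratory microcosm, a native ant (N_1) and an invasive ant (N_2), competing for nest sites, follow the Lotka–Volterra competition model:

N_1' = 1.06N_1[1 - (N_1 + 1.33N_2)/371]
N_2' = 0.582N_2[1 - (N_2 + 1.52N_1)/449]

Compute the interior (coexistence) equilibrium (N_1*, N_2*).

Setting both brackets to zero gives the nullclines N_1 + 1.33N_2 = 371 and 1.52N_1 + N_2 = 449.
Substituting N_2 = 449 - 1.52N_1 into the first: N_1(1 - 1.33·1.52) = 371 - 1.33·449.
So N_1* = -226/-1.02 = 221, and then N_2* = 449 - 1.52·221 = 112.

N_1* ≈ 221, N_2* ≈ 112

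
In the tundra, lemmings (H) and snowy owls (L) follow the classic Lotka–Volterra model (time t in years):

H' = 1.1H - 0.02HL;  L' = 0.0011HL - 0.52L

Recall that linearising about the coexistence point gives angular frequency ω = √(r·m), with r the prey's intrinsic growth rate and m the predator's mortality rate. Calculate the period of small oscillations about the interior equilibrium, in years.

Here r = 1.1 and m = 0.52, so r·m = 0.572.
ω = √0.572 = 0.756 per year, hence T = 2π/ω ≈ 8.31 years.

T ≈ 8.31 years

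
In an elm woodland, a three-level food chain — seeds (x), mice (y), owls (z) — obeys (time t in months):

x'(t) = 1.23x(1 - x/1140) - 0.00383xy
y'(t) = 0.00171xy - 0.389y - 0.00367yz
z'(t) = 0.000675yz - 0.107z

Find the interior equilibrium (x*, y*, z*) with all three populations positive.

From dz/dt = 0: 0.000675y* = 0.107, so y* = 159.
From dx/dt = 0: 1.23(1 - x*/1140) = 0.00383·159, giving x* = 1140·(1 - 0.494) = 577.
From dy/dt = 0: 0.00171·577 - 0.389 = 0.00367z*, so z* = 0.598/0.00367 = 163.

x* ≈ 577, y* ≈ 159, z* ≈ 163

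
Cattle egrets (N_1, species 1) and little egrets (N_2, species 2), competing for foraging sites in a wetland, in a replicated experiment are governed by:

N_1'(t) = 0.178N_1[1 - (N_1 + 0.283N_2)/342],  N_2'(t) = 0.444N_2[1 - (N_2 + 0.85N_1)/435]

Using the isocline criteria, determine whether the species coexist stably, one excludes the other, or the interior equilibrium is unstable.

Compare the nullcline intercepts: K1/α12 = 342/0.283 = 1210 > K2 = 435; K2/α21 = 435/0.85 = 512 > K1 = 342.
Since both inequalities hold, each species can invade when rare, so the interior equilibrium is stable.

stable coexistence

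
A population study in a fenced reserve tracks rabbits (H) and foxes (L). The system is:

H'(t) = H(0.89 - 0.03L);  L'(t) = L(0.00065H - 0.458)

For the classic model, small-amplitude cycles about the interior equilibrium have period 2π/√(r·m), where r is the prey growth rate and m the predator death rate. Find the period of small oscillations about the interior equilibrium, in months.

Here r = 0.89 and m = 0.458, so r·m = 0.408.
ω = √0.408 = 0.638 per month, hence T = 2π/ω ≈ 9.84 months.

T ≈ 9.84 months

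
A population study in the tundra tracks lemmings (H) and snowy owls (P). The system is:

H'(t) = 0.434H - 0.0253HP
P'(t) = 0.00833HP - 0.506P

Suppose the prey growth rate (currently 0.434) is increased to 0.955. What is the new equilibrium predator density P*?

P* ≈ 37.7

At the interior fixed point, setting dH/dt = 0 with H > 0 fixes P* = (prey growth rate)/(HP coefficient) — independent of the other coefficients.
With the change, P* = 0.955/0.0253 = 37.7; it rises from 17.2.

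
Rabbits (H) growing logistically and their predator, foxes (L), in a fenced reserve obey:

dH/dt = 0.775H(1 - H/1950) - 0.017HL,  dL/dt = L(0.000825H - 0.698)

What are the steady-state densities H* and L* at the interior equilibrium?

H* ≈ 846, L* ≈ 25.8

From dL/dt = 0 with L > 0: 0.000825H* = 0.698, so H* = 846.
Substitute into dH/dt = 0: 0.775(1 - 846/1950) = 0.017L*.
The bracket is 0.566, giving L* = 0.439/0.017 = 25.8.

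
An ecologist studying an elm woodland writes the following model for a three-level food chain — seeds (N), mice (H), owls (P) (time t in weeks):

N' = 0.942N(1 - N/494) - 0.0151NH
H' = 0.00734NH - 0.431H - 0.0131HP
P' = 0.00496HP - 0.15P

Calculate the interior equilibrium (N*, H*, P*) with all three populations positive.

N* ≈ 255, H* ≈ 30.2, P* ≈ 110

From dP/dt = 0: 0.00496H* = 0.15, so H* = 30.2.
From dN/dt = 0: 0.942(1 - N*/494) = 0.0151·30.2, giving N* = 494·(1 - 0.485) = 255.
From dH/dt = 0: 0.00734·255 - 0.431 = 0.0131P*, so P* = 1.44/0.0131 = 110.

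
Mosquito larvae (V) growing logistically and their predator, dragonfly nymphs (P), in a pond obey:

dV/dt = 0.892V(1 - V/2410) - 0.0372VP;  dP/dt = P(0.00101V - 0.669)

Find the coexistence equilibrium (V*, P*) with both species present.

V* ≈ 662, P* ≈ 17.4

From dP/dt = 0 with P > 0: 0.00101V* = 0.669, so V* = 662.
Substitute into dV/dt = 0: 0.892(1 - 662/2410) = 0.0372P*.
The bracket is 0.725, giving P* = 0.647/0.0372 = 17.4.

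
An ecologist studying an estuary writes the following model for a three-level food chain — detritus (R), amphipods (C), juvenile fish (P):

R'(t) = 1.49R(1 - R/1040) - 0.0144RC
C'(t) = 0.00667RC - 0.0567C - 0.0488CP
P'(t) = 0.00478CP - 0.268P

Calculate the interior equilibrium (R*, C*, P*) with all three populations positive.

From dP/dt = 0: 0.00478C* = 0.268, so C* = 56.1.
From dR/dt = 0: 1.49(1 - R*/1040) = 0.0144·56.1, giving R* = 1040·(1 - 0.542) = 476.
From dC/dt = 0: 0.00667·476 - 0.0567 = 0.0488P*, so P* = 3.12/0.0488 = 64.

R* ≈ 476, C* ≈ 56.1, P* ≈ 64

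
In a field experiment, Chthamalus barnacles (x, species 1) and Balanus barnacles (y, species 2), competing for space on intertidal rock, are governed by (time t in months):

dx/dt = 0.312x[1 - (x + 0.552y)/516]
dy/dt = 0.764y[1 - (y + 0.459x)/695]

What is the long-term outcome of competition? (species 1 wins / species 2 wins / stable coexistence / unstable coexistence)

stable coexistence

Compare the nullcline intercepts: K1/α12 = 516/0.552 = 935 > K2 = 695; K2/α21 = 695/0.459 = 1510 > K1 = 516.
Since both inequalities hold, each species can invade when rare, so the interior equilibrium is stable.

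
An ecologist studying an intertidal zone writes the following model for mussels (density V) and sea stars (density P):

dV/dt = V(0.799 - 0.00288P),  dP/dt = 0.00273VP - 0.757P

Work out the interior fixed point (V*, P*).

V* ≈ 277, P* ≈ 277

Set dP/dt = 0 with P > 0: 0.00273V - 0.757 = 0, so V* = 0.757/0.00273 = 277.
Set dV/dt = 0 with V > 0: 0.799 - 0.00288P = 0, so P* = 0.799/0.00288 = 277.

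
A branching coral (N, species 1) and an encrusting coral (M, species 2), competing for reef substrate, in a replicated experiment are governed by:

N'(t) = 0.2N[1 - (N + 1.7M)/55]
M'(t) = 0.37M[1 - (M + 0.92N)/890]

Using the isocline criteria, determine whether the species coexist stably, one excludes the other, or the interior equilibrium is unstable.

species 2 excludes species 1

Compare the nullcline intercepts: K1/α12 = 55/1.7 = 32.4 < K2 = 890; K2/α21 = 890/0.92 = 967 > K1 = 55.
Since the inequalities point opposite ways, species 2 can invade but species 1 cannot.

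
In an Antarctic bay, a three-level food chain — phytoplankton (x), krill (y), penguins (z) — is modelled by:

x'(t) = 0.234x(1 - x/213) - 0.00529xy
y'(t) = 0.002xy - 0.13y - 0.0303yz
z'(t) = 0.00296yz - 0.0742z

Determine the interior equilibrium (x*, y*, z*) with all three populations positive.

From dz/dt = 0: 0.00296y* = 0.0742, so y* = 25.1.
From dx/dt = 0: 0.234(1 - x*/213) = 0.00529·25.1, giving x* = 213·(1 - 0.567) = 92.3.
From dy/dt = 0: 0.002·92.3 - 0.13 = 0.0303z*, so z* = 0.0546/0.0303 = 1.8.

x* ≈ 92.3, y* ≈ 25.1, z* ≈ 1.8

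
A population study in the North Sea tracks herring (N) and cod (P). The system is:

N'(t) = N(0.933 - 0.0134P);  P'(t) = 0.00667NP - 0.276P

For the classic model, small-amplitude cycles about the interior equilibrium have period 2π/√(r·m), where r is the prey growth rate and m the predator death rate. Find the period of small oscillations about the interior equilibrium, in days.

Here r = 0.933 and m = 0.276, so r·m = 0.258.
ω = √0.258 = 0.507 per day, hence T = 2π/ω ≈ 12.4 days.

T ≈ 12.4 days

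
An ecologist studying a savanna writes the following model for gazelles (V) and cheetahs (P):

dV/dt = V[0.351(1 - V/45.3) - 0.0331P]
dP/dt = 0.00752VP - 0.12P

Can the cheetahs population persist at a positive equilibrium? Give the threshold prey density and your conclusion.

Threshold V = 16; K > 16, so yes, the predator persists.

The predator equation gives dP/dt > 0 only when V > 0.12/0.00752 = 16.
Without the predator, V → K = 45.3. Since 45.3 > 16, the predator can invade and persist.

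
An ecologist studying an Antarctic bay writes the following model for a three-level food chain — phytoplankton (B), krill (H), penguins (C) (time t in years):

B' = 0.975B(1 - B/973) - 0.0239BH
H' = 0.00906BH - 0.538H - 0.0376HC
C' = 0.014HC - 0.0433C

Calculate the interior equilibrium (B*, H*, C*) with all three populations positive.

From dC/dt = 0: 0.014H* = 0.0433, so H* = 3.09.
From dB/dt = 0: 0.975(1 - B*/973) = 0.0239·3.09, giving B* = 973·(1 - 0.0758) = 899.
From dH/dt = 0: 0.00906·899 - 0.538 = 0.0376C*, so C* = 7.61/0.0376 = 202.

B* ≈ 899, H* ≈ 3.09, C* ≈ 202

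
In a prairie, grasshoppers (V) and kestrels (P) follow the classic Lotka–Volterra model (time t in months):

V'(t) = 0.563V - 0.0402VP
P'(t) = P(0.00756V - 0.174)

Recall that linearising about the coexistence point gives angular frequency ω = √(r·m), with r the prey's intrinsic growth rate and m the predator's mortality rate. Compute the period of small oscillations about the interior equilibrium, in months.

Here r = 0.563 and m = 0.174, so r·m = 0.098.
ω = √0.098 = 0.313 per month, hence T = 2π/ω ≈ 20.1 months.

T ≈ 20.1 months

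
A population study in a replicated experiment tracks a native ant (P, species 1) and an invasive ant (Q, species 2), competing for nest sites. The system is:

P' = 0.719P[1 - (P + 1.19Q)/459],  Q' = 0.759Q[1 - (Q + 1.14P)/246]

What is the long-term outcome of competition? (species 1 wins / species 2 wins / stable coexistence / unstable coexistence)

species 1 excludes species 2

Compare the nullcline intercepts: K1/α12 = 459/1.19 = 386 > K2 = 246; K2/α21 = 246/1.14 = 216 < K1 = 459.
Since the inequalities point opposite ways, species 1 can invade but species 2 cannot.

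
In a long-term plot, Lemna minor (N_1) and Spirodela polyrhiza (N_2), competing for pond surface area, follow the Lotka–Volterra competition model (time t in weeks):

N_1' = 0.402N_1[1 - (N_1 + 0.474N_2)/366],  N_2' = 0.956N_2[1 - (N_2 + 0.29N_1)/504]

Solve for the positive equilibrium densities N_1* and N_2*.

Setting both brackets to zero gives the nullclines N_1 + 0.474N_2 = 366 and 0.29N_1 + N_2 = 504.
Substituting N_2 = 504 - 0.29N_1 into the first: N_1(1 - 0.474·0.29) = 366 - 0.474·504.
So N_1* = 127/0.863 = 147, and then N_2* = 504 - 0.29·147 = 461.

N_1* ≈ 147, N_2* ≈ 461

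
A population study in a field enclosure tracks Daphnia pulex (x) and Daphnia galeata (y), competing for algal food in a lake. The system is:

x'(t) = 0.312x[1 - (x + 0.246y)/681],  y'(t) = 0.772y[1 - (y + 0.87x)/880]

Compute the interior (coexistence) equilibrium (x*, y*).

x* ≈ 591, y* ≈ 366

Setting both brackets to zero gives the nullclines x + 0.246y = 681 and 0.87x + y = 880.
Substituting y = 880 - 0.87x into the first: x(1 - 0.246·0.87) = 681 - 0.246·880.
So x* = 465/0.786 = 591, and then y* = 880 - 0.87·591 = 366.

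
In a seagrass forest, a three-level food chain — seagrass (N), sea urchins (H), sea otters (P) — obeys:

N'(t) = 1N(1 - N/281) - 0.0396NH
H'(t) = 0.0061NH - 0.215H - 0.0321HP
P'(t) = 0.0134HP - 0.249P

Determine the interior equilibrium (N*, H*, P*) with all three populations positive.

N* ≈ 74.2, H* ≈ 18.6, P* ≈ 7.41

From dP/dt = 0: 0.0134H* = 0.249, so H* = 18.6.
From dN/dt = 0: 1(1 - N*/281) = 0.0396·18.6, giving N* = 281·(1 - 0.736) = 74.2.
From dH/dt = 0: 0.0061·74.2 - 0.215 = 0.0321P*, so P* = 0.238/0.0321 = 7.41.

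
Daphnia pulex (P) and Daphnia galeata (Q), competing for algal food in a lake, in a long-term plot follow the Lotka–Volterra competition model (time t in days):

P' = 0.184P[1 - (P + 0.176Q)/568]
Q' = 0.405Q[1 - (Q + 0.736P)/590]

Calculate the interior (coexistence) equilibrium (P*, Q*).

Setting both brackets to zero gives the nullclines P + 0.176Q = 568 and 0.736P + Q = 590.
Substituting Q = 590 - 0.736P into the first: P(1 - 0.176·0.736) = 568 - 0.176·590.
So P* = 464/0.87 = 533, and then Q* = 590 - 0.736·533 = 198.

P* ≈ 533, Q* ≈ 198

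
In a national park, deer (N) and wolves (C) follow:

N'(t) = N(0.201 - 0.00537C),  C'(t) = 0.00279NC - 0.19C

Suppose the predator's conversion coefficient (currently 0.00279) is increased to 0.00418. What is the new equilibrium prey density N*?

N* ≈ 45.5

At the interior fixed point, setting dC/dt = 0 with C > 0 fixes N* = (predator death rate)/(NC coefficient) — independent of the other coefficients.
With the change, N* = 0.19/0.00418 = 45.5; it falls from 68.1.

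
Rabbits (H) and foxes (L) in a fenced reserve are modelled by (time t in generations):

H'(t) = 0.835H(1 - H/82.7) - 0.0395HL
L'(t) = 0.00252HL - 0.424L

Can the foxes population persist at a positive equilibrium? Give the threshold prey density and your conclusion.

The predator equation gives dL/dt > 0 only when H > 0.424/0.00252 = 168.
Without the predator, H → K = 82.7. Since 82.7 < 168, the predator cannot invade.

Threshold H = 168; K < 168, so no, the predator goes extinct.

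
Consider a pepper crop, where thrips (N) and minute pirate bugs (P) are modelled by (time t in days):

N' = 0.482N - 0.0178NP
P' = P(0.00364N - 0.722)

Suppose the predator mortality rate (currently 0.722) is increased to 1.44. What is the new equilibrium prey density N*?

At the interior fixed point, setting dP/dt = 0 with P > 0 fixes N* = (predator death rate)/(NP coefficient) — independent of the other coefficients.
With the change, N* = 1.44/0.00364 = 396; it rises from 198.

N* ≈ 396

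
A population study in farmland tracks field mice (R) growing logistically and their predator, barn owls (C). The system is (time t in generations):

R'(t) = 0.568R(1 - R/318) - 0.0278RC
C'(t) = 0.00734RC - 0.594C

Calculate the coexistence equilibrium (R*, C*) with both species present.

R* ≈ 80.9, C* ≈ 15.2

From dC/dt = 0 with C > 0: 0.00734R* = 0.594, so R* = 80.9.
Substitute into dR/dt = 0: 0.568(1 - 80.9/318) = 0.0278C*.
The bracket is 0.746, giving C* = 0.423/0.0278 = 15.2.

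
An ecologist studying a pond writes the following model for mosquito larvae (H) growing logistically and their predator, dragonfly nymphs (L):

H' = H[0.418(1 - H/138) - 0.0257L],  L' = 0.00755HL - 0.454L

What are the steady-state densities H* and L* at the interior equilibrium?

From dL/dt = 0 with L > 0: 0.00755H* = 0.454, so H* = 60.1.
Substitute into dH/dt = 0: 0.418(1 - 60.1/138) = 0.0257L*.
The bracket is 0.564, giving L* = 0.236/0.0257 = 9.18.

H* ≈ 60.1, L* ≈ 9.18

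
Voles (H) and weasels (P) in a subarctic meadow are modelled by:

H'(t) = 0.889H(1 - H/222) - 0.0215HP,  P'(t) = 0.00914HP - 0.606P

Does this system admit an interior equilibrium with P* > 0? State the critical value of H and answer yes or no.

The predator equation gives dP/dt > 0 only when H > 0.606/0.00914 = 66.3.
Without the predator, H → K = 222. Since 222 > 66.3, the predator can invade and persist.

Threshold H = 66.3; K > 66.3, so yes, the predator persists.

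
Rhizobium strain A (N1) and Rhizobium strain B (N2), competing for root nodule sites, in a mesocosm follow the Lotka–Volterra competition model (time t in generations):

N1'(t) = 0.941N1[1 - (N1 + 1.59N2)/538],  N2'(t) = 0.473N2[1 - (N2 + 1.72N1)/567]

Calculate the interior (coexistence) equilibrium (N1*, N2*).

N1* ≈ 210, N2* ≈ 207

Setting both brackets to zero gives the nullclines N1 + 1.59N2 = 538 and 1.72N1 + N2 = 567.
Substituting N2 = 567 - 1.72N1 into the first: N1(1 - 1.59·1.72) = 538 - 1.59·567.
So N1* = -364/-1.73 = 210, and then N2* = 567 - 1.72·210 = 207.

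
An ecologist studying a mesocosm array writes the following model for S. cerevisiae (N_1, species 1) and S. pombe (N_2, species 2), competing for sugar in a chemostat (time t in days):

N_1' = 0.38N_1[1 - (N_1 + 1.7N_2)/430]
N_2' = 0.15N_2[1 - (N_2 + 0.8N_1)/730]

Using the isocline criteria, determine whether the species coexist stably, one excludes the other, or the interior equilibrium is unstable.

Compare the nullcline intercepts: K1/α12 = 430/1.7 = 253 < K2 = 730; K2/α21 = 730/0.8 = 912 > K1 = 430.
Since the inequalities point opposite ways, species 2 can invade but species 1 cannot.

species 2 excludes species 1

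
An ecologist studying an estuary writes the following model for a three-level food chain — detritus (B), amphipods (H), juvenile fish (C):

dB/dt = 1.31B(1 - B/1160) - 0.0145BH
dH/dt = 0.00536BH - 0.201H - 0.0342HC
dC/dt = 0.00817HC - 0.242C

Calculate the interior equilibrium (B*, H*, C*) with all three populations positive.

B* ≈ 780, H* ≈ 29.6, C* ≈ 116

From dC/dt = 0: 0.00817H* = 0.242, so H* = 29.6.
From dB/dt = 0: 1.31(1 - B*/1160) = 0.0145·29.6, giving B* = 1160·(1 - 0.328) = 780.
From dH/dt = 0: 0.00536·780 - 0.201 = 0.0342C*, so C* = 3.98/0.0342 = 116.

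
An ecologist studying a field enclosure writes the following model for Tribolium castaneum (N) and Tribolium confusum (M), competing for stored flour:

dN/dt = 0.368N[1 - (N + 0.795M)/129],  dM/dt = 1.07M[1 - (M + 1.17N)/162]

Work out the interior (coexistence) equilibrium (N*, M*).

Setting both brackets to zero gives the nullclines N + 0.795M = 129 and 1.17N + M = 162.
Substituting M = 162 - 1.17N into the first: N(1 - 0.795·1.17) = 129 - 0.795·162.
So N* = 0.21/0.0698 = 3.01, and then M* = 162 - 1.17·3.01 = 158.

N* ≈ 3.01, M* ≈ 158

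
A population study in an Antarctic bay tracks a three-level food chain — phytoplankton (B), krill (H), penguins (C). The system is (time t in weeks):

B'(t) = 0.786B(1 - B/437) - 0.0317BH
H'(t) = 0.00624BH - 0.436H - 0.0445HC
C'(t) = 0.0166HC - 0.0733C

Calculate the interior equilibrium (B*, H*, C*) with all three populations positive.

B* ≈ 359, H* ≈ 4.42, C* ≈ 40.6

From dC/dt = 0: 0.0166H* = 0.0733, so H* = 4.42.
From dB/dt = 0: 0.786(1 - B*/437) = 0.0317·4.42, giving B* = 437·(1 - 0.178) = 359.
From dH/dt = 0: 0.00624·359 - 0.436 = 0.0445C*, so C* = 1.81/0.0445 = 40.6.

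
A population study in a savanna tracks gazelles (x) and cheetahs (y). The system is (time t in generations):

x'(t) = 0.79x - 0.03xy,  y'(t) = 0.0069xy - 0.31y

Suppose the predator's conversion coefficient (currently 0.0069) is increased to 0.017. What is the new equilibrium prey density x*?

x* ≈ 18.2

At the interior fixed point, setting dy/dt = 0 with y > 0 fixes x* = (predator death rate)/(xy coefficient) — independent of the other coefficients.
With the change, x* = 0.31/0.017 = 18.2; it falls from 44.9.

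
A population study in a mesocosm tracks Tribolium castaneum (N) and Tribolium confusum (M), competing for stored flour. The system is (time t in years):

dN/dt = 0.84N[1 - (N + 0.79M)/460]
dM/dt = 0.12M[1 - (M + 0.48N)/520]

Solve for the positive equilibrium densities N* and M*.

Setting both brackets to zero gives the nullclines N + 0.79M = 460 and 0.48N + M = 520.
Substituting M = 520 - 0.48N into the first: N(1 - 0.79·0.48) = 460 - 0.79·520.
So N* = 49.2/0.621 = 79.3, and then M* = 520 - 0.48·79.3 = 482.

N* ≈ 79.3, M* ≈ 482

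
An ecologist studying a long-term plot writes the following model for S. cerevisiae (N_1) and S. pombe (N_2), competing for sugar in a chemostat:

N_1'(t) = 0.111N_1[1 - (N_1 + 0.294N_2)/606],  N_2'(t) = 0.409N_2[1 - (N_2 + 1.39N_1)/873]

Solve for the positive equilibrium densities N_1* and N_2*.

N_1* ≈ 591, N_2* ≈ 51.8

Setting both brackets to zero gives the nullclines N_1 + 0.294N_2 = 606 and 1.39N_1 + N_2 = 873.
Substituting N_2 = 873 - 1.39N_1 into the first: N_1(1 - 0.294·1.39) = 606 - 0.294·873.
So N_1* = 349/0.591 = 591, and then N_2* = 873 - 1.39·591 = 51.8.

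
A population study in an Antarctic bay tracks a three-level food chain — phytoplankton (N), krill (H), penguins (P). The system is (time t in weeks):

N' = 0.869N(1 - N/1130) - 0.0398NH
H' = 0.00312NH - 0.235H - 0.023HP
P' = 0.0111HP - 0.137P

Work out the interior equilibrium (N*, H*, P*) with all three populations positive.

N* ≈ 491, H* ≈ 12.3, P* ≈ 56.4

From dP/dt = 0: 0.0111H* = 0.137, so H* = 12.3.
From dN/dt = 0: 0.869(1 - N*/1130) = 0.0398·12.3, giving N* = 1130·(1 - 0.565) = 491.
From dH/dt = 0: 0.00312·491 - 0.235 = 0.023P*, so P* = 1.3/0.023 = 56.4.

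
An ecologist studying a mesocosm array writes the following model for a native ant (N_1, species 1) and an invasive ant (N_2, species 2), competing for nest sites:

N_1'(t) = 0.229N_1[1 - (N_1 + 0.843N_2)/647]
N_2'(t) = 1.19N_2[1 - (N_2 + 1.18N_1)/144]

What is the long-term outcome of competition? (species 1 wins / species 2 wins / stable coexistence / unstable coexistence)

species 1 excludes species 2

Compare the nullcline intercepts: K1/α12 = 647/0.843 = 767 > K2 = 144; K2/α21 = 144/1.18 = 122 < K1 = 647.
Since the inequalities point opposite ways, species 1 can invade but species 2 cannot.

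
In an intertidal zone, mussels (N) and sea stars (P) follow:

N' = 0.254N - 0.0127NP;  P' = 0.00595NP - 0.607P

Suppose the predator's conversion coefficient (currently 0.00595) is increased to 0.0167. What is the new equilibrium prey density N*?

N* ≈ 36.3

At the interior fixed point, setting dP/dt = 0 with P > 0 fixes N* = (predator death rate)/(NP coefficient) — independent of the other coefficients.
With the change, N* = 0.607/0.0167 = 36.3; it falls from 102.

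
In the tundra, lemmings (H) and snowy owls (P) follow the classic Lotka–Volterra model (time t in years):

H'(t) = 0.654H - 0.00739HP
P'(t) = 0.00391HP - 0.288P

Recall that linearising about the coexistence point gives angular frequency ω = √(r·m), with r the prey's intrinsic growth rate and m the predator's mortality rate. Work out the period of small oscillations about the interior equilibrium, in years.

T ≈ 14.5 years

Here r = 0.654 and m = 0.288, so r·m = 0.188.
ω = √0.188 = 0.434 per year, hence T = 2π/ω ≈ 14.5 years.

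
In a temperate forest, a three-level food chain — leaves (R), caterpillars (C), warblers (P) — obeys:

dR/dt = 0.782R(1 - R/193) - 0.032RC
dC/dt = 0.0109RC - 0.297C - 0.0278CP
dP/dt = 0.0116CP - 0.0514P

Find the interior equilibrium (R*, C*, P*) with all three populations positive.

R* ≈ 158, C* ≈ 4.43, P* ≈ 51.3

From dP/dt = 0: 0.0116C* = 0.0514, so C* = 4.43.
From dR/dt = 0: 0.782(1 - R*/193) = 0.032·4.43, giving R* = 193·(1 - 0.181) = 158.
From dC/dt = 0: 0.0109·158 - 0.297 = 0.0278P*, so P* = 1.43/0.0278 = 51.3.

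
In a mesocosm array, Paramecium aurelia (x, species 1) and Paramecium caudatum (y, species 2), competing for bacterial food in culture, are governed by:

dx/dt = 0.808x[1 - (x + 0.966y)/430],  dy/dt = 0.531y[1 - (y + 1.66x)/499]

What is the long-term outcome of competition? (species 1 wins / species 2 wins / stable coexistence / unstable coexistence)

Compare the nullcline intercepts: K1/α12 = 430/0.966 = 445 < K2 = 499; K2/α21 = 499/1.66 = 301 < K1 = 430.
Since both are reversed, neither can invade when rare; the interior point is a saddle.

unstable coexistence (outcome depends on initial conditions)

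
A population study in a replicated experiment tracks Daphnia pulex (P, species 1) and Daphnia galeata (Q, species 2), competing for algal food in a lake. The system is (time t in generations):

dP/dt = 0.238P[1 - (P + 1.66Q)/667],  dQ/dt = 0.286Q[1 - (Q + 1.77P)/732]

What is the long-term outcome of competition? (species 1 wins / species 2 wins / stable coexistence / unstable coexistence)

Compare the nullcline intercepts: K1/α12 = 667/1.66 = 402 < K2 = 732; K2/α21 = 732/1.77 = 414 < K1 = 667.
Since both are reversed, neither can invade when rare; the interior point is a saddle.

unstable coexistence (outcome depends on initial conditions)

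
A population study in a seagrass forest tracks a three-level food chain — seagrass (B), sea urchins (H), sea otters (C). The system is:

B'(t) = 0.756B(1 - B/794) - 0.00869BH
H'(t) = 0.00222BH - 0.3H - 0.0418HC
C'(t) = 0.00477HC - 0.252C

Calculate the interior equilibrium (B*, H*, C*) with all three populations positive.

B* ≈ 312, H* ≈ 52.8, C* ≈ 9.38

From dC/dt = 0: 0.00477H* = 0.252, so H* = 52.8.
From dB/dt = 0: 0.756(1 - B*/794) = 0.00869·52.8, giving B* = 794·(1 - 0.607) = 312.
From dH/dt = 0: 0.00222·312 - 0.3 = 0.0418C*, so C* = 0.392/0.0418 = 9.38.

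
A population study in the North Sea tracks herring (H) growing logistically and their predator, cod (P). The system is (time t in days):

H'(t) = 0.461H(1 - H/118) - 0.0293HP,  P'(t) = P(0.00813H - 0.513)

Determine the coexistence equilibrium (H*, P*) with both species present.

H* ≈ 63.1, P* ≈ 7.32

From dP/dt = 0 with P > 0: 0.00813H* = 0.513, so H* = 63.1.
Substitute into dH/dt = 0: 0.461(1 - 63.1/118) = 0.0293P*.
The bracket is 0.465, giving P* = 0.214/0.0293 = 7.32.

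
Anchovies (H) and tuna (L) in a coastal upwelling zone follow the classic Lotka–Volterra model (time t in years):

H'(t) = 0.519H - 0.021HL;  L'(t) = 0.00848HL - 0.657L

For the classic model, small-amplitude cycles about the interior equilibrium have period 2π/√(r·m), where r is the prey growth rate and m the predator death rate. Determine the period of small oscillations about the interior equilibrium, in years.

T ≈ 10.8 years

Here r = 0.519 and m = 0.657, so r·m = 0.341.
ω = √0.341 = 0.584 per year, hence T = 2π/ω ≈ 10.8 years.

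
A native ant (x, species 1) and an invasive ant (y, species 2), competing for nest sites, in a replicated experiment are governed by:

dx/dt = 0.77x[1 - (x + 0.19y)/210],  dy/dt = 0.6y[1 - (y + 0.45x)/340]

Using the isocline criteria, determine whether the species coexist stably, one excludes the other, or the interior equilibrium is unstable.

stable coexistence

Compare the nullcline intercepts: K1/α12 = 210/0.19 = 1110 > K2 = 340; K2/α21 = 340/0.45 = 756 > K1 = 210.
Since both inequalities hold, each species can invade when rare, so the interior equilibrium is stable.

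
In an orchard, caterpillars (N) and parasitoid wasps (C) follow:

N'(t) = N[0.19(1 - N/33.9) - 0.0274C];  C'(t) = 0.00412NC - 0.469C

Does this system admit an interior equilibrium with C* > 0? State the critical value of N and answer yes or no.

The predator equation gives dC/dt > 0 only when N > 0.469/0.00412 = 114.
Without the predator, N → K = 33.9. Since 33.9 < 114, the predator cannot invade.

Threshold N = 114; K < 114, so no, the predator goes extinct.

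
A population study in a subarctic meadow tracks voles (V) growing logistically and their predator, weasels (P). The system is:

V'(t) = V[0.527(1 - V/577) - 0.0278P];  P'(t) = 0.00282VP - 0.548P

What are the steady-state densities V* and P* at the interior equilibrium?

From dP/dt = 0 with P > 0: 0.00282V* = 0.548, so V* = 194.
Substitute into dV/dt = 0: 0.527(1 - 194/577) = 0.0278P*.
The bracket is 0.663, giving P* = 0.35/0.0278 = 12.6.

V* ≈ 194, P* ≈ 12.6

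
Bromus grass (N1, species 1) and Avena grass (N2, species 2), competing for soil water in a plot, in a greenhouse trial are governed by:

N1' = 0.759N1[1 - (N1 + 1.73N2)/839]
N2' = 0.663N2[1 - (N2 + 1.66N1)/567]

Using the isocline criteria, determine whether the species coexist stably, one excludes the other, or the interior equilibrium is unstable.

unstable coexistence (outcome depends on initial conditions)

Compare the nullcline intercepts: K1/α12 = 839/1.73 = 485 < K2 = 567; K2/α21 = 567/1.66 = 342 < K1 = 839.
Since both are reversed, neither can invade when rare; the interior point is a saddle.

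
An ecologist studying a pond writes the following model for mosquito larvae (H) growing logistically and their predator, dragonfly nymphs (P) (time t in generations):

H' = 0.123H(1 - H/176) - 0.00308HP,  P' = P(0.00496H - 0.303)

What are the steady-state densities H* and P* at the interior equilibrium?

H* ≈ 61.1, P* ≈ 26.1

From dP/dt = 0 with P > 0: 0.00496H* = 0.303, so H* = 61.1.
Substitute into dH/dt = 0: 0.123(1 - 61.1/176) = 0.00308P*.
The bracket is 0.653, giving P* = 0.0803/0.00308 = 26.1.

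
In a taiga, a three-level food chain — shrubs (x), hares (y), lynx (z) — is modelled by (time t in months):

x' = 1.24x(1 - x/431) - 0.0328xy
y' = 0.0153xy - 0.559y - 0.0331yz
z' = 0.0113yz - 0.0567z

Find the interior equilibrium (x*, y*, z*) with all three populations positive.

x* ≈ 374, y* ≈ 5.02, z* ≈ 156

From dz/dt = 0: 0.0113y* = 0.0567, so y* = 5.02.
From dx/dt = 0: 1.24(1 - x*/431) = 0.0328·5.02, giving x* = 431·(1 - 0.133) = 374.
From dy/dt = 0: 0.0153·374 - 0.559 = 0.0331z*, so z* = 5.16/0.0331 = 156.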